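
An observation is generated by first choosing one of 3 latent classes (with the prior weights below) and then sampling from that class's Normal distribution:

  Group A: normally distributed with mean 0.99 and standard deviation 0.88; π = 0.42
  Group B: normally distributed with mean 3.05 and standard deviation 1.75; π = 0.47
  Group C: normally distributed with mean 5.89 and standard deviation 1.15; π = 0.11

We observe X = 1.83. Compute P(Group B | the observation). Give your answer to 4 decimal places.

The responsibility of component k is P(Z=k) f_k(x) divided by Σ_j P(Z=j) f_j(x).
Evaluate each component's likelihood at the observed value:
  L_A = 0.287457
  L_B = 0.178787
  L_C = 0.000681861
Multiply by the mixture weights:
  P(Z=A)·L_A = 0.42 × 0.287457 = 0.120732
  P(Z=B)·L_B = 0.47 × 0.178787 = 0.08403
  P(Z=C)·L_C = 0.11 × 0.000681861 = 7.50047e-05
Evidence: 0.120732 + 0.08403 + 7.50047e-05 = 0.204837
P(Group B | x) ≈ 0.4102

0.4102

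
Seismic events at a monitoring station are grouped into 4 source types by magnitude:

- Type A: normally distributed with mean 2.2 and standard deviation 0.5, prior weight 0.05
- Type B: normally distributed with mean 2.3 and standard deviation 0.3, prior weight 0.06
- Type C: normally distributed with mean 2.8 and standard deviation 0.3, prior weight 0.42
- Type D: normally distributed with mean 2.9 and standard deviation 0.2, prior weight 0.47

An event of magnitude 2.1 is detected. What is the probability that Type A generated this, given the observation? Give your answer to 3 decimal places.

0.279

By Bayes' theorem, P(k | x) = π_k f_k(x) / Σ_j π_j f_j(x).
Normal densities:
  f_A = 0.782085
  f_B = 1.06483
  f_C = 0.0874063
  f_D = 0.000669151
Weight by the priors:
  π_A·f_A = 0.05 × 0.782085 = 0.0391043
  π_B·f_B = 0.06 × 1.06483 = 0.0638896
  π_C·f_C = 0.42 × 0.0874063 = 0.0367106
  π_D·f_D = 0.47 × 0.000669151 = 0.000314501
Evidence: 0.0391043 + 0.0638896 + 0.0367106 + 0.000314501 = 0.140019
P(Type A | x) ≈ 0.279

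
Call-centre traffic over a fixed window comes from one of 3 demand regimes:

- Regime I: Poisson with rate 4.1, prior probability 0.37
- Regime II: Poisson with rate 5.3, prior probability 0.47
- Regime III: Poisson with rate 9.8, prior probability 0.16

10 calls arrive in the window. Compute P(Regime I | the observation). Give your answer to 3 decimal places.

0.068

Apply Bayes' rule: the posterior for each component is proportional to its prior times its likelihood at x.
Component likelihoods at x = 10 calls:
  f_I = 0.00613011
  f_II = 0.0240566
  f_III = 0.124857
Weight by the priors:
  w_I·f_I = 0.37 × 0.00613011 = 0.00226814
  w_II·f_II = 0.47 × 0.0240566 = 0.0113066
  w_III·f_III = 0.16 × 0.124857 = 0.0199771
Sum: 0.00226814 + 0.0113066 + 0.0199771 = 0.0335518
So the posterior for Regime I is 0.00226814 / 0.0335518 ≈ 0.068.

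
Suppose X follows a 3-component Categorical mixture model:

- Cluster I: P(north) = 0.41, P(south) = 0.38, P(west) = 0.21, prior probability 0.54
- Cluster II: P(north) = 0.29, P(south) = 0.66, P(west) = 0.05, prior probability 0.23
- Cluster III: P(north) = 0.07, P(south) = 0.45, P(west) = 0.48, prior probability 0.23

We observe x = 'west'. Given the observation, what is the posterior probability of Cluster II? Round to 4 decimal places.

0.0489

Posterior ∝ prior × likelihood, so P(k | x) ∝ π_k f_k(x); normalise over all components.
Evaluate each component's likelihood at the observed value:
  f_I = 0.21
  f_II = 0.05
  f_III = 0.48
Unnormalised posteriors:
  π_I·f_I = 0.54 × 0.21 = 0.1134
  π_II·f_II = 0.23 × 0.05 = 0.0115
  π_III·f_III = 0.23 × 0.48 = 0.1104
Denominator: 0.1134 + 0.0115 + 0.1104 = 0.2353
Responsibility of Cluster II: 0.0115 / 0.2353 ≈ 0.0489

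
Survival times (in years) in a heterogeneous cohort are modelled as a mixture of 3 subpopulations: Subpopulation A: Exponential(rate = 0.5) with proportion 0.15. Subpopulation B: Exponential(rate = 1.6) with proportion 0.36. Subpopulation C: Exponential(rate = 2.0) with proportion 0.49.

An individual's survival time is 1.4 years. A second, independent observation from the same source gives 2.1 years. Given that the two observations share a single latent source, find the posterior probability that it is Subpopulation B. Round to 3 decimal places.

0.291

The responsibility of component k is π_k f_k(x) divided by Σ_j π_j f_j(x).
Since both observations come from the same component, the likelihood for component k is f_k(x₁)·f_k(x₂).
  p_A = [0.248293] × [0.174969] = 0.0434435
  p_B = [0.170334] × [0.0555764] = 0.00946653
  p_C = [0.12162] × [0.0299912] = 0.00364753
Weight by the priors:
  π_A·p_A = 0.15 × 0.0434435 = 0.00651652
  π_B·p_B = 0.36 × 0.00946653 = 0.00340795
  π_C·p_C = 0.49 × 0.00364753 = 0.00178729
Sum: 0.00651652 + 0.00340795 + 0.00178729 = 0.0117118
Responsibility of Subpopulation B: 0.00340795 / 0.0117118 ≈ 0.291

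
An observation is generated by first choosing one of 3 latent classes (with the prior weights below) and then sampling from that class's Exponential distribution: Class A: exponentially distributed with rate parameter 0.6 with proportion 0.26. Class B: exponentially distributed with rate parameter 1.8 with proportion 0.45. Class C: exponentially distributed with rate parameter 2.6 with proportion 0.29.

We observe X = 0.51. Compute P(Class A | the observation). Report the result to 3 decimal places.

0.180

The responsibility of component k is π_k f_k(x) divided by Σ_j π_j f_j(x).
Exponential densities:
  f_A = 0.441832
  f_B = 0.71877
  f_C = 0.690397
Unnormalised posteriors:
  π_A·f_A = 0.26 × 0.441832 = 0.114876
  π_B·f_B = 0.45 × 0.71877 = 0.323447
  π_C·f_C = 0.29 × 0.690397 = 0.200215
Marginal: 0.114876 + 0.323447 + 0.200215 = 0.638538
P(Class A | x) = 0.114876 / 0.638538 ≈ 0.180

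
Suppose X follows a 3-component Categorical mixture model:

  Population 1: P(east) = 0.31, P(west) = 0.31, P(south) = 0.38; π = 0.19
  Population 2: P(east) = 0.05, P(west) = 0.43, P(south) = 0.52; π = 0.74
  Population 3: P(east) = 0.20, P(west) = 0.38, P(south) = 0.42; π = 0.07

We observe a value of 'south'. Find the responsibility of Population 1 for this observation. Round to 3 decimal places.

Apply Bayes' rule: the posterior for each component is proportional to its prior times its likelihood at x.
Evaluate each component's likelihood at the observed value:
  p_1 = 0.38
  p_2 = 0.52
  p_3 = 0.42
Multiply by the mixture weights:
  π_1·p_1 = 0.19 × 0.38 = 0.0722
  π_2·p_2 = 0.74 × 0.52 = 0.3848
  π_3·p_3 = 0.07 × 0.42 = 0.0294
Sum: 0.0722 + 0.3848 + 0.0294 = 0.4864
P(Population 1 | 'south') = 0.0722 / 0.4864 ≈ 0.148

0.148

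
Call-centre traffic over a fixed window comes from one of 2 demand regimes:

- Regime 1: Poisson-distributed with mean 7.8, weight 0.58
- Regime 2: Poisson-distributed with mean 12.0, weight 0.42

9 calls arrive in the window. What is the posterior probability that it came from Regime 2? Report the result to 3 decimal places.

0.344

P(component k | x) = π_k·f_k(x) / marginal(x), where marginal(x) = Σ_j π_j·f_j(x).
Evaluate each component's likelihood at the observed value:
  p_1 = e^(−7.8)·7.8^9/9! = 0.120668
  p_2 = e^(−12.0)·12.0^9/9! = 0.0873644
Multiply by the mixture weights:
  π_1·p_1 = 0.58 × 0.120668 = 0.0699873
  π_2·p_2 = 0.42 × 0.0873644 = 0.036693
Normaliser: 0.0699873 + 0.036693 = 0.10668
Responsibility of Regime 2: 0.036693 / 0.10668 ≈ 0.344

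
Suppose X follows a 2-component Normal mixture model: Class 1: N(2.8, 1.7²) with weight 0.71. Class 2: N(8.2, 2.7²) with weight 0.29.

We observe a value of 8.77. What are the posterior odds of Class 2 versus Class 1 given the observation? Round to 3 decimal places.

119.816

Since P(k|x) ∝ w_k f_k(x), the posterior odds are w_i f_i(x) / (w_j f_j(x)).
Component likelihoods at x = 8.77:
  p_1 = 0.0004926
  p_2 = 0.1445
Posterior odds = (w_2·p_2) / (w_1·p_1) = (0.29·0.1445) / (0.71·0.0004926) = 0.0419051 / 0.000349746 ≈ 119.816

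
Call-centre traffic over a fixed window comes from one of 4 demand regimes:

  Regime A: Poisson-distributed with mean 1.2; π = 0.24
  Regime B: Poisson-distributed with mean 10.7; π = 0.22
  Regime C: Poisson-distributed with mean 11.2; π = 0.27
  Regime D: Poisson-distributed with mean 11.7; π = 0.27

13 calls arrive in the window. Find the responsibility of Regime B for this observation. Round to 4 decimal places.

0.2638

Apply Bayes' rule: the posterior for each component is proportional to its prior times its likelihood at x.
Evaluate each component's likelihood at the observed value:
  p_A = e^(−1.2)·1.2^13/13! = 5.17514e-10
  p_B = e^(−10.7)·10.7^13/13! = 0.0872485
  p_C = e^(−11.2)·11.2^13/13! = 0.0958199
  p_D = e^(−11.7)·11.7^13/13! = 0.102539
Weight by the priors:
  w_A·p_A = 0.24 × 5.17514e-10 = 1.24203e-10
  w_B·p_B = 0.22 × 0.0872485 = 0.0191947
  w_C·p_C = 0.27 × 0.0958199 = 0.0258714
  w_D·p_D = 0.27 × 0.102539 = 0.0276856
Denominator: 1.24203e-10 + 0.0191947 + 0.0258714 + 0.0276856 = 0.0727517
P(Regime B | x) ≈ 0.2638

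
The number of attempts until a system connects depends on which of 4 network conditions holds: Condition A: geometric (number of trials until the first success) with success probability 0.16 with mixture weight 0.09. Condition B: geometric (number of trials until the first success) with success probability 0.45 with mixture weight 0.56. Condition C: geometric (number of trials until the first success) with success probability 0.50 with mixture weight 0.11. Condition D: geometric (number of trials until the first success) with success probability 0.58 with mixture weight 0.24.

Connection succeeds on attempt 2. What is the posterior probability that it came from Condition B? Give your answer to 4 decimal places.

0.5857

P(component k | x) = π_k·f_k(x) / marginal(x), where marginal(x) = Σ_j π_j·f_j(x).
Evaluate each component's likelihood at the observed value:
  f_A = 0.16·(1−0.16)^1 = 0.16·0.84 = 0.1344
  f_B = 0.45·(1−0.45)^1 = 0.45·0.55 = 0.2475
  f_C = 0.50·(1−0.50)^1 = 0.50·0.5 = 0.25
  f_D = 0.58·(1−0.58)^1 = 0.58·0.42 = 0.2436
Prior × likelihood for each component:
  π_A·f_A = 0.09 × 0.1344 = 0.012096
  π_B·f_B = 0.56 × 0.2475 = 0.1386
  π_C·f_C = 0.11 × 0.25 = 0.0275
  π_D·f_D = 0.24 × 0.2436 = 0.058464
Sum: 0.012096 + 0.1386 + 0.0275 + 0.058464 = 0.23666
So the posterior for Condition B is 0.1386 / 0.23666 ≈ 0.5857.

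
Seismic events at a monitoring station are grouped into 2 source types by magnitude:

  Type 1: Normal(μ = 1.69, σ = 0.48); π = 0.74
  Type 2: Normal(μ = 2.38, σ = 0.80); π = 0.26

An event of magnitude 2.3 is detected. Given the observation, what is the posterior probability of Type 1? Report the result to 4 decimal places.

Apply Bayes' rule: the posterior for each component is proportional to its prior times its likelihood at x.
Evaluate each component's likelihood at the observed value:
  f_1 = 0.370657
  f_2 = 0.496191
Weight by the priors:
  π_1·f_1 = 0.74 × 0.370657 = 0.274286
  π_2·f_2 = 0.26 × 0.496191 = 0.12901
Marginal: 0.274286 + 0.12901 = 0.403296
So the posterior for Type 1 is 0.274286 / 0.403296 ≈ 0.6801.

0.6801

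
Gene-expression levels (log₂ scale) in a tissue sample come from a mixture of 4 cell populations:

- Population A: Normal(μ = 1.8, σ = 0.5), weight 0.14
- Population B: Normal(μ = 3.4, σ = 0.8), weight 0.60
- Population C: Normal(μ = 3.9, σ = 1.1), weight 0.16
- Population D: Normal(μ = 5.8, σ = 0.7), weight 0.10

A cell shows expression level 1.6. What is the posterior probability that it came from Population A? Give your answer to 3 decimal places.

The responsibility of component k is π_k f_k(x) divided by Σ_j π_j f_j(x).
Normal densities:
  f_A = (1/(0.5·√(2π)))·exp(−(1.6−1.8)²/(2·0.5²)) = 0.797885·exp(-0.08000) = 0.73654
  f_B = (1/(0.8·√(2π)))·exp(−(1.6−3.4)²/(2·0.8²)) = 0.498678·exp(-2.53125) = 0.0396746
  f_C = (1/(1.1·√(2π)))·exp(−(1.6−3.9)²/(2·1.1²)) = 0.362675·exp(-2.18595) = 0.0407541
  f_D = (1/(0.7·√(2π)))·exp(−(1.6−5.8)²/(2·0.7²)) = 0.569918·exp(-18.00000) = 8.67983e-09
Prior × likelihood for each component:
  π_A·f_A = 0.14 × 0.73654 = 0.103116
  π_B·f_B = 0.60 × 0.0396746 = 0.0238047
  π_C·f_C = 0.16 × 0.0407541 = 0.00652065
  π_D·f_D = 0.10 × 8.67983e-09 = 8.67983e-10
Evidence: 0.103116 + 0.0238047 + 0.00652065 + 8.67983e-10 = 0.133441
Responsibility of Population A: 0.103116 / 0.133441 ≈ 0.773

0.773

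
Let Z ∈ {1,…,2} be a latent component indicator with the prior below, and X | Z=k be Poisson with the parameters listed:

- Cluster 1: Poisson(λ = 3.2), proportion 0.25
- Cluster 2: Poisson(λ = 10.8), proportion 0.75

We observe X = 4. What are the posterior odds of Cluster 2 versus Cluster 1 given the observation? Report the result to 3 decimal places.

0.195

Only the two components matter; the odds are (P(Z=i) f_i(x)) / (P(Z=j) f_j(x)).
Component likelihoods at x = 4:
  p_1 = 0.178093
  p_2 = 0.0115639
Odds = (0.75/0.25) × (0.0115639/0.178093) = 3 × 0.0649317 ≈ 0.195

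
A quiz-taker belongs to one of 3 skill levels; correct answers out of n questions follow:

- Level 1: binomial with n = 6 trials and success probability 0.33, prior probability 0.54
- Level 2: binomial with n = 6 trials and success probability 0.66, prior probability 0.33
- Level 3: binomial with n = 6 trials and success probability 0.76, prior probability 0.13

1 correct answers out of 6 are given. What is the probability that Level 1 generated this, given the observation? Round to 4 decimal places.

0.9575

By Bayes' theorem, P(k | x) = w_k f_k(x) / Σ_j w_j f_j(x).
Binomial probabilities:
  p_1 = 0.267325
  p_2 = 0.0179924
  p_3 = 0.00363096
Multiply by the mixture weights:
  w_1·p_1 = 0.54 × 0.267325 = 0.144355
  w_2·p_2 = 0.33 × 0.0179924 = 0.0059375
  w_3·p_3 = 0.13 × 0.00363096 = 0.000472024
Normaliser: 0.144355 + 0.0059375 + 0.000472024 = 0.150765
Responsibility of Level 1: 0.144355 / 0.150765 ≈ 0.9575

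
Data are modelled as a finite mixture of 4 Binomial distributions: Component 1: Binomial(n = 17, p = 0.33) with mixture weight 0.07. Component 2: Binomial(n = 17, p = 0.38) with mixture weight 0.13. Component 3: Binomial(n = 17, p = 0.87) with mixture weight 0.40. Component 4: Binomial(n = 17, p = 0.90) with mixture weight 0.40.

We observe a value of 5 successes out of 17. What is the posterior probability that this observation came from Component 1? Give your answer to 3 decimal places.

0.403

Posterior ∝ prior × likelihood, so P(k | x) ∝ π_k f_k(x); normalise over all components.
Evaluate each component's likelihood at the observed value:
  L_1 = 0.198161
  L_2 = 0.158186
  L_3 = 7.18566e-08
  L_4 = 3.65395e-09
Unnormalised posteriors:
  π_1·L_1 = 0.07 × 0.198161 = 0.0138713
  π_2·L_2 = 0.13 × 0.158186 = 0.0205642
  π_3·L_3 = 0.40 × 7.18566e-08 = 2.87426e-08
  π_4·L_4 = 0.40 × 3.65395e-09 = 1.46158e-09
Sum: 0.0138713 + 0.0205642 + 2.87426e-08 + 1.46158e-09 = 0.0344355
Responsibility of Component 1: 0.0138713 / 0.0344355 ≈ 0.403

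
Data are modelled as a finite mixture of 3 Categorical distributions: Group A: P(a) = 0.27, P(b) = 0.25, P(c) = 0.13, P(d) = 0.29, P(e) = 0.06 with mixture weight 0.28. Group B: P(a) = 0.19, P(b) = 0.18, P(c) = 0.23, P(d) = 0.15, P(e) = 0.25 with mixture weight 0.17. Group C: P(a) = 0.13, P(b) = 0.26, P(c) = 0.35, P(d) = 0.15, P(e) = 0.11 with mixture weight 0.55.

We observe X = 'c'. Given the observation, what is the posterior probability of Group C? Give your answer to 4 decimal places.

Apply Bayes' rule: the posterior for each component is proportional to its prior times its likelihood at x.
Evaluate each component's likelihood at the observed value:
  p_A = 0.13
  p_B = 0.23
  p_C = 0.35
Weight by the priors:
  π_A·p_A = 0.28 × 0.13 = 0.0364
  π_B·p_B = 0.17 × 0.23 = 0.0391
  π_C·p_C = 0.55 × 0.35 = 0.1925
Denominator: 0.0364 + 0.0391 + 0.1925 = 0.268
So the posterior for Group C is 0.1925 / 0.268 ≈ 0.7183.

0.7183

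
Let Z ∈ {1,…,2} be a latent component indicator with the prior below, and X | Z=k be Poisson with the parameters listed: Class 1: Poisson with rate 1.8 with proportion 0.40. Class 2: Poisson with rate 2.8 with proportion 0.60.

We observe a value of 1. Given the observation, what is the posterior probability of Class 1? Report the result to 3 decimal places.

By Bayes' theorem, P(k | x) = π_k f_k(x) / Σ_j π_j f_j(x).
Evaluate each component's likelihood at the observed value:
  f_1 = e^(−1.8)·1.8^1/1! = 0.297538
  f_2 = e^(−2.8)·2.8^1/1! = 0.170268
Prior × likelihood for each component:
  π_1·f_1 = 0.40 × 0.297538 = 0.119015
  π_2·f_2 = 0.60 × 0.170268 = 0.102161
Marginal: 0.119015 + 0.102161 = 0.221176
Responsibility of Class 1: 0.119015 / 0.221176 ≈ 0.538

0.538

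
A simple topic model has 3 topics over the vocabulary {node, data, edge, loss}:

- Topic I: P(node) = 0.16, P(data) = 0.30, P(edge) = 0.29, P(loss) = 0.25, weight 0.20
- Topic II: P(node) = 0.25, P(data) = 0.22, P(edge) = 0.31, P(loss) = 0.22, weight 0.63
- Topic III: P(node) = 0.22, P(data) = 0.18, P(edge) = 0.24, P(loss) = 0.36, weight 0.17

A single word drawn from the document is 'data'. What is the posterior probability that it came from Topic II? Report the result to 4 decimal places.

By Bayes' theorem, P(k | x) = π_k f_k(x) / Σ_j π_j f_j(x).
Categorical probabilities:
  f_I = 0.3
  f_II = 0.22
  f_III = 0.18
Unnormalised posteriors:
  π_I·f_I = 0.20 × 0.3 = 0.06
  π_II·f_II = 0.63 × 0.22 = 0.1386
  π_III·f_III = 0.17 × 0.18 = 0.0306
Evidence: 0.06 + 0.1386 + 0.0306 = 0.2292
P(Topic II | 'data') = 0.1386 / 0.2292 ≈ 0.6047

0.6047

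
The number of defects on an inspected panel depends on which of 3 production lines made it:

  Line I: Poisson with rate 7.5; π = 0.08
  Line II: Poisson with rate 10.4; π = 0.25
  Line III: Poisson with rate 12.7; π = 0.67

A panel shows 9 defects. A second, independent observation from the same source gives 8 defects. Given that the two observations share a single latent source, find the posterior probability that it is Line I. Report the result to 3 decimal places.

0.184

Posterior ∝ prior × likelihood, so P(k | x) ∝ w_k f_k(x); normalise over all components.
Since both observations come from the same component, the likelihood for component k is f_k(x₁)·f_k(x₂).
  L_I = [0.11444] × [0.137329] = 0.015716
  L_II = [0.119364] × [0.103296] = 0.0123299
  L_III = [0.0722654] × [0.0512117] = 0.00370084
Multiply by the mixture weights:
  w_I·L_I = 0.08 × 0.015716 = 0.00125728
  w_II·L_II = 0.25 × 0.0123299 = 0.00308246
  w_III·L_III = 0.67 × 0.00370084 = 0.00247956
Evidence: 0.00125728 + 0.00308246 + 0.00247956 = 0.0068193
P(Line I | x₁,x₂) ≈ 0.184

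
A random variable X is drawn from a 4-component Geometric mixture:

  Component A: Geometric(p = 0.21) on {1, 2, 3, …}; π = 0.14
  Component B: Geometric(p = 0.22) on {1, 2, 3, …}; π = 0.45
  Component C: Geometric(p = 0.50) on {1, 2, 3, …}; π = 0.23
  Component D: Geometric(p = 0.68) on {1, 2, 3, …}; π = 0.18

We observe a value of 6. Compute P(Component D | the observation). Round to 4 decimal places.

0.0099

Posterior ∝ prior × likelihood, so P(k | x) ∝ π_k f_k(x); normalise over all components.
Evaluate each component's likelihood at the observed value:
  f_A = 0.21·(1−0.21)^5 = 0.21·0.307706 = 0.0646182
  f_B = 0.22·(1−0.22)^5 = 0.22·0.288717 = 0.0635178
  f_C = 0.50·(1−0.50)^5 = 0.50·0.03125 = 0.015625
  f_D = 0.68·(1−0.68)^5 = 0.68·0.00335544 = 0.0022817
Unnormalised posteriors:
  π_A·f_A = 0.14 × 0.0646182 = 0.00904655
  π_B·f_B = 0.45 × 0.0635178 = 0.028583
  π_C·f_C = 0.23 × 0.015625 = 0.00359375
  π_D·f_D = 0.18 × 0.0022817 = 0.000410706
Normaliser: 0.00904655 + 0.028583 + 0.00359375 + 0.000410706 = 0.041634
Responsibility of Component D: 0.000410706 / 0.041634 ≈ 0.0099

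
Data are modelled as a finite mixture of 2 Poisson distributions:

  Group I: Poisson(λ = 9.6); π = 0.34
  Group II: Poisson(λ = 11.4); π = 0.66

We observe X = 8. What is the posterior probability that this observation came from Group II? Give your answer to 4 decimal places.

0.5592

Apply Bayes' rule: the posterior for each component is proportional to its prior times its likelihood at x.
Evaluate each component's likelihood at the observed value:
  p_I = e^(−9.6)·9.6^8/8! = 0.121178
  p_II = e^(−11.4)·11.4^8/8! = 0.0792066
Prior × likelihood for each component:
  π_I·p_I = 0.34 × 0.121178 = 0.0412004
  π_II·p_II = 0.66 × 0.0792066 = 0.0522763
Sum: 0.0412004 + 0.0522763 = 0.0934767
Responsibility of Group II: 0.0522763 / 0.0934767 ≈ 0.5592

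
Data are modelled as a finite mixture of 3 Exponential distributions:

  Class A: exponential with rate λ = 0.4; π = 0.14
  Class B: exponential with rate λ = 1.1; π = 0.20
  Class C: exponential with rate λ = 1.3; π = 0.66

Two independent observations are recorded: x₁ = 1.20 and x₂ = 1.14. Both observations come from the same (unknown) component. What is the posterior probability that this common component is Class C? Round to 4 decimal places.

Posterior ∝ prior × likelihood, so P(k | x) ∝ P(Z=k) f_k(x); normalise over all components.
Since both observations come from the same component, the likelihood for component k is f_k(x₁)·f_k(x₂).
  L_A = [0.4·e^(−0.4·1.20) = 0.4·e^(−0.4800) = 0.247513] × [0.253526] = 0.062751
  L_B = [1.1·e^(−1.1·1.20) = 1.1·e^(−1.3200) = 0.293849] × [0.313897] = 0.0922383
  L_C = [1.3·e^(−1.3·1.20) = 1.3·e^(−1.5600) = 0.273177] × [0.295338] = 0.0806794
Prior × likelihood for each component:
  P(Z=A)·L_A = 0.14 × 0.062751 = 0.00878513
  P(Z=B)·L_B = 0.20 × 0.0922383 = 0.0184477
  P(Z=C)·L_C = 0.66 × 0.0806794 = 0.0532484
Evidence: 0.00878513 + 0.0184477 + 0.0532484 = 0.0804812
So the posterior for Class C is 0.0532484 / 0.0804812 ≈ 0.6616.

0.6616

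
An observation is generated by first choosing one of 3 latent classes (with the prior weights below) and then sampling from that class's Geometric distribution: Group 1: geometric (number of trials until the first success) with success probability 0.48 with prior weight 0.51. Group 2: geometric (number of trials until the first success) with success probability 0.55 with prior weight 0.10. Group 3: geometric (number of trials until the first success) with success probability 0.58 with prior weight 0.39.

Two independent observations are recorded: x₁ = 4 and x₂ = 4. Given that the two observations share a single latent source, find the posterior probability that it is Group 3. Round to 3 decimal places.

P(component k | x) = π_k·f_k(x) / marginal(x), where marginal(x) = Σ_j π_j·f_j(x).
Since both observations come from the same component, the likelihood for component k is f_k(x₁)·f_k(x₂).
  f_1 = [0.48·(1−0.48)^3 = 0.48·0.140608 = 0.0674918] × [0.0674918] = 0.00455515
  f_2 = [0.55·(1−0.55)^3 = 0.55·0.091125 = 0.0501187] × [0.0501187] = 0.00251189
  f_3 = [0.58·(1−0.58)^3 = 0.58·0.074088 = 0.042971] × [0.042971] = 0.00184651
Multiply by the mixture weights:
  π_1·f_1 = 0.51 × 0.00455515 = 0.00232313
  π_2·f_2 = 0.10 × 0.00251189 = 0.000251189
  π_3·f_3 = 0.39 × 0.00184651 = 0.000720139
Marginal: 0.00232313 + 0.000251189 + 0.000720139 = 0.00329445
P(Group 3 | data) = 0.000720139 / 0.00329445 ≈ 0.219

0.219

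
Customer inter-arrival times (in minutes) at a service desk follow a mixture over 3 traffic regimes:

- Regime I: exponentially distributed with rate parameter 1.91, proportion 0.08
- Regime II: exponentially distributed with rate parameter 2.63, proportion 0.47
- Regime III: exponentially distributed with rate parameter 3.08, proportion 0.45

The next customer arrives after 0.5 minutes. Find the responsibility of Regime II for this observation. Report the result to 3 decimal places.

Posterior ∝ prior × likelihood, so P(k | x) ∝ P(Z=k) f_k(x); normalise over all components.
Evaluate each component's likelihood at the observed value:
  p_I = 1.91·e^(−1.91·0.5) = 1.91·e^(−0.9550) = 0.734991
  p_II = 2.63·e^(−2.63·0.5) = 2.63·e^(−1.3150) = 0.706087
  p_III = 3.08·e^(−3.08·0.5) = 3.08·e^(−1.5400) = 0.660294
Unnormalised posteriors:
  P(Z=I)·p_I = 0.08 × 0.734991 = 0.0587993
  P(Z=II)·p_II = 0.47 × 0.706087 = 0.331861
  P(Z=III)·p_III = 0.45 × 0.660294 = 0.297132
Marginal: 0.0587993 + 0.331861 + 0.297132 = 0.687793
P(Regime II | 0.5 minutes) = 0.331861 / 0.687793 ≈ 0.483

0.483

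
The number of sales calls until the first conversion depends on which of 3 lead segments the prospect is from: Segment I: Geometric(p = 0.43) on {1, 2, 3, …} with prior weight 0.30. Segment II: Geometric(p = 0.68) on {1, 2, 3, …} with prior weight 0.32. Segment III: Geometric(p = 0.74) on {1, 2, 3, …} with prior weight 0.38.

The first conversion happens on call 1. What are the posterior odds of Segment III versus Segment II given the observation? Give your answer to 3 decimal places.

1.292

Posterior odds = (π_i f_i(x)) / (π_j f_j(x)); the normalising sum cancels.
Geometric probabilities:
  p_I = 0.43·(1−0.43)^0 = 0.43·1 = 0.43
  p_II = 0.68·(1−0.68)^0 = 0.68·1 = 0.68
  p_III = 0.74·(1−0.74)^0 = 0.74·1 = 0.74
Odds = (0.38/0.32) × (0.74/0.68) = 1.1875 × 1.08824 ≈ 1.292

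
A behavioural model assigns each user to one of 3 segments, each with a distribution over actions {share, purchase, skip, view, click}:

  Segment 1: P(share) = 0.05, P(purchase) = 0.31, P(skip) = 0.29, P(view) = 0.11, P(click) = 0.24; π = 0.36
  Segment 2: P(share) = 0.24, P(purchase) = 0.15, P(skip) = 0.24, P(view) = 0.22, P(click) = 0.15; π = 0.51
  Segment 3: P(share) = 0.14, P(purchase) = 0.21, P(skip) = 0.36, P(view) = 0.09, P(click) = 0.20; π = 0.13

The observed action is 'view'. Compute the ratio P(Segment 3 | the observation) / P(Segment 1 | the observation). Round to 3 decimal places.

Only the two components matter; the odds are (π_i f_i(x)) / (π_j f_j(x)).
Evaluate each component's likelihood at the observed value:
  p_1 = 0.11
  p_2 = 0.22
  p_3 = 0.09
0.0117 / 0.0396 ≈ 0.295

0.295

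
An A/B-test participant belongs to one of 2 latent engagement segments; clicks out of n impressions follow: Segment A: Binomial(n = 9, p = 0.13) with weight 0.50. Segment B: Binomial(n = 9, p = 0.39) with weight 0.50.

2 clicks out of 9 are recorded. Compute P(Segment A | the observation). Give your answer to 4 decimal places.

0.5715

Posterior ∝ prior × likelihood, so P(k | x) ∝ π_k f_k(x); normalise over all components.
Component likelihoods at x = 2 clicks out of 9:
  f_A = C(9,2)·0.13^2·0.87^7 = 36·0.0169·0.377255 = 0.229522
  f_B = C(9,2)·0.39^2·0.61^7 = 36·0.1521·0.0314274 = 0.172084
Multiply by the mixture weights:
  π_A·f_A = 0.50 × 0.229522 = 0.114761
  π_B·f_B = 0.50 × 0.172084 = 0.086042
Marginal: 0.114761 + 0.086042 = 0.200803
P(Segment A | the observation) ≈ 0.5715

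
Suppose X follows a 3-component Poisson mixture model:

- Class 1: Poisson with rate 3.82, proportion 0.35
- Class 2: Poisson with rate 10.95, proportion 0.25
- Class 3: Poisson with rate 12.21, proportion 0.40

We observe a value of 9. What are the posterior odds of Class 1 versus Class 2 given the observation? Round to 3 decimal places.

0.134

Only the two components matter; the odds are (π_i f_i(x)) / (π_j f_j(x)).
Poisson probabilities:
  p_1 = 0.0104665
  p_2 = 0.109506
  p_3 = 0.0827832
0.00366328 / 0.0273766 ≈ 0.134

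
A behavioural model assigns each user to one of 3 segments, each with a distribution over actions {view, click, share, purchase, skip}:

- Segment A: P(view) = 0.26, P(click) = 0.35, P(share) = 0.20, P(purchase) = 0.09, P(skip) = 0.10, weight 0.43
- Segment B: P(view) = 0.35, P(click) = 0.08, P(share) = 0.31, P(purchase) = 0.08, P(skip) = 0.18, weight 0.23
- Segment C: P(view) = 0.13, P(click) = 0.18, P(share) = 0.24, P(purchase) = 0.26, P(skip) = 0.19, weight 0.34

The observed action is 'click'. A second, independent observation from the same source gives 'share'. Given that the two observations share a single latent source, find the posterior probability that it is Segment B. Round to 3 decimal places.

0.113

P(component k | x) = P(Z=k)·f_k(x) / marginal(x), where marginal(x) = Σ_j P(Z=j)·f_j(x).
Since both observations come from the same component, the likelihood for component k is f_k(x₁)·f_k(x₂).
  L_A = [0.35] × [0.2] = 0.07
  L_B = [0.08] × [0.31] = 0.0248
  L_C = [0.18] × [0.24] = 0.0432
Weight by the priors:
  P(Z=A)·L_A = 0.43 × 0.07 = 0.0301
  P(Z=B)·L_B = 0.23 × 0.0248 = 0.005704
  P(Z=C)·L_C = 0.34 × 0.0432 = 0.014688
Normaliser: 0.0301 + 0.005704 + 0.014688 = 0.050492
P(Segment B | x₁, x₂) ≈ 0.113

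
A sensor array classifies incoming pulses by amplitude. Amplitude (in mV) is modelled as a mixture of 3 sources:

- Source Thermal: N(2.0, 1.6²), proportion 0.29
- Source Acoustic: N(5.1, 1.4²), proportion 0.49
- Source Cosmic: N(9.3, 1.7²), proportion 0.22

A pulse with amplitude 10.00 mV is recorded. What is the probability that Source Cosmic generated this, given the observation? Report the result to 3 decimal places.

The responsibility of component k is w_k f_k(x) divided by Σ_j w_j f_j(x).
Normal densities:
  p_Thermal = 9.292e-07
  p_Acoustic = 0.000623345
  p_Cosmic = 0.215598
Weight by the priors:
  w_Thermal·p_Thermal = 0.29 × 9.292e-07 = 2.69468e-07
  w_Acoustic·p_Acoustic = 0.49 × 0.000623345 = 0.000305439
  w_Cosmic·p_Cosmic = 0.22 × 0.215598 = 0.0474315
Marginal: 2.69468e-07 + 0.000305439 + 0.0474315 = 0.0477372
So the posterior for Source Cosmic is 0.0474315 / 0.0477372 ≈ 0.994.

0.994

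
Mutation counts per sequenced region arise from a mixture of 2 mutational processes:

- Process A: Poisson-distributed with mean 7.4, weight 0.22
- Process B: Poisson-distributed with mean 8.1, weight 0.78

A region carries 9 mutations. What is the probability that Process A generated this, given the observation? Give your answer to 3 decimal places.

0.201

Posterior ∝ prior × likelihood, so P(k | x) ∝ π_k f_k(x); normalise over all components.
Evaluate each component's likelihood at the observed value:
  p_A = 0.112084
  p_B = 0.12555
Prior × likelihood for each component:
  π_A·p_A = 0.22 × 0.112084 = 0.0246585
  π_B·p_B = 0.78 × 0.12555 = 0.097929
Denominator: 0.0246585 + 0.097929 = 0.122587
So the posterior for Process A is 0.0246585 / 0.122587 ≈ 0.201.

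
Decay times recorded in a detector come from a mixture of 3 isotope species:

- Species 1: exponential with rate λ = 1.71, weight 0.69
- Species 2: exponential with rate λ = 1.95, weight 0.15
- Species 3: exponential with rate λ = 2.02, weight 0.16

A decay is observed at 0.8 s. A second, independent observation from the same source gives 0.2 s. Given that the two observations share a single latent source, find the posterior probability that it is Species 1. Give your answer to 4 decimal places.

0.6851

Posterior ∝ prior × likelihood, so P(k | x) ∝ π_k f_k(x); normalise over all components.
Since both observations come from the same component, the likelihood for component k is f_k(x₁)·f_k(x₂).
  L_1 = [1.71·e^(−1.71·0.8) = 1.71·e^(−1.3680) = 0.435393] × [1.2147] = 0.52887
  L_2 = [1.95·e^(−1.95·0.8) = 1.95·e^(−1.5600) = 0.409765] × [1.32026] = 0.540997
  L_3 = [2.02·e^(−2.02·0.8) = 2.02·e^(−1.6160) = 0.401358] × [1.34864] = 0.541287
Weight by the priors:
  π_1·L_1 = 0.69 × 0.52887 = 0.36492
  π_2·L_2 = 0.15 × 0.540997 = 0.0811496
  π_3·L_3 = 0.16 × 0.541287 = 0.086606
Denominator: 0.36492 + 0.0811496 + 0.086606 = 0.532676
P(Species 1 | x₁,x₂) = 0.36492 / 0.532676 ≈ 0.6851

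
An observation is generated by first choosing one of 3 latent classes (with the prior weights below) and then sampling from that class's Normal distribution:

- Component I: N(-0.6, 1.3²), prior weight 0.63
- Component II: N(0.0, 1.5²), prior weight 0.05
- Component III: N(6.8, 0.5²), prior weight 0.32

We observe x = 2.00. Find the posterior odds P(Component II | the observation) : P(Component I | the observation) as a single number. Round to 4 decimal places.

Posterior odds = (π_i f_i(x)) / (π_j f_j(x)); the normalising sum cancels.
Evaluate each component's likelihood at the observed value:
  p_I = (1/(1.3·√(2π)))·exp(−(2.00−-0.6)²/(2·1.3²)) = 0.306879·exp(-2.00000) = 0.0415315
  p_II = (1/(1.5·√(2π)))·exp(−(2.00−0.0)²/(2·1.5²)) = 0.265962·exp(-0.88889) = 0.10934
  p_III = (1/(0.5·√(2π)))·exp(−(2.00−6.8)²/(2·0.5²)) = 0.797885·exp(-46.08000) = 7.75622e-21
0.005467 / 0.0261649 ≈ 0.2089

0.2089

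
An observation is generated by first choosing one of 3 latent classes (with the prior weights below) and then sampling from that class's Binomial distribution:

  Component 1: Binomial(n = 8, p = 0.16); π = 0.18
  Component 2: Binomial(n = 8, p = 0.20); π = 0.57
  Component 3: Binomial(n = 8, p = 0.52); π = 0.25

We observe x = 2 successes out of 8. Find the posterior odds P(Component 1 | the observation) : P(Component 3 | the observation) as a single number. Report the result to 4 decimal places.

The posterior odds equal the prior odds times the likelihood ratio: (π_i/π_j)·(f_i(x)/f_j(x)).
Component likelihoods at x = 2 successes out of 8:
  p_1 = 0.25181
  p_2 = 0.293601
  p_3 = 0.0926002
0.0453259 / 0.0231501 ≈ 1.9579

1.9579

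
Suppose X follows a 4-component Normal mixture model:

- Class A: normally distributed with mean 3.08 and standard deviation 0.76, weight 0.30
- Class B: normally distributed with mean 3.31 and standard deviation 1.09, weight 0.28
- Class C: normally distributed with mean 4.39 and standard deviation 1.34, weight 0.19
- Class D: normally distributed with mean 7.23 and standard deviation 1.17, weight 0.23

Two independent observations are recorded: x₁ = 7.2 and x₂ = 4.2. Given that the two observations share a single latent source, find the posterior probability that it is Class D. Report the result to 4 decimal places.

Posterior ∝ prior × likelihood, so P(k | x) ∝ π_k f_k(x); normalise over all components.
Since both observations come from the same component, the likelihood for component k is f_k(x₁)·f_k(x₂).
  L_A = [(1/(0.76·√(2π)))·exp(−(7.2−3.08)²/(2·0.76²)) = 0.524924·exp(-14.69391) = 2.18079e-07] × [0.177218] = 3.86476e-08
  L_B = [(1/(1.09·√(2π)))·exp(−(7.2−3.31)²/(2·1.09²)) = 0.366002·exp(-6.36819) = 0.000627787] × [0.262248] = 0.000164636
  L_C = [(1/(1.34·√(2π)))·exp(−(7.2−4.39)²/(2·1.34²)) = 0.297718·exp(-2.19874) = 0.0330298] × [0.29474] = 0.00973523
  L_D = [(1/(1.17·√(2π)))·exp(−(7.2−7.23)²/(2·1.17²)) = 0.340976·exp(-0.00033) = 0.340864] × [0.0119225] = 0.00406395
Unnormalised posteriors:
  π_A·L_A = 0.30 × 3.86476e-08 = 1.15943e-08
  π_B·L_B = 0.28 × 0.000164636 = 4.60981e-05
  π_C·L_C = 0.19 × 0.00973523 = 0.00184969
  π_D·L_D = 0.23 × 0.00406395 = 0.000934709
Sum: 1.15943e-08 + 4.60981e-05 + 0.00184969 + 0.000934709 = 0.00283051
P(Class D | x₁,x₂) ≈ 0.3302

0.3302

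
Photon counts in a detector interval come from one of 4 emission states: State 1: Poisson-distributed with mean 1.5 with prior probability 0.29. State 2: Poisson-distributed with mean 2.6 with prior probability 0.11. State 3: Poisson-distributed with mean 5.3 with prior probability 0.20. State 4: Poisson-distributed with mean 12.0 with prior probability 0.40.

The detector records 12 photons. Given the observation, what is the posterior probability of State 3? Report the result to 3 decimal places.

0.022

The responsibility of component k is P(Z=k) f_k(x) divided by Σ_j P(Z=j) f_j(x).
Evaluate each component's likelihood at the observed value:
  p_1 = 6.04389e-08
  p_2 = 1.47971e-05
  p_3 = 0.00511933
  p_4 = 0.114368
Weight by the priors:
  P(Z=1)·p_1 = 0.29 × 6.04389e-08 = 1.75273e-08
  P(Z=2)·p_2 = 0.11 × 1.47971e-05 = 1.62768e-06
  P(Z=3)·p_3 = 0.20 × 0.00511933 = 0.00102387
  P(Z=4)·p_4 = 0.40 × 0.114368 = 0.0457472
Sum: 1.75273e-08 + 1.62768e-06 + 0.00102387 + 0.0457472 = 0.0467727
P(State 3 | 12 photons) ≈ 0.022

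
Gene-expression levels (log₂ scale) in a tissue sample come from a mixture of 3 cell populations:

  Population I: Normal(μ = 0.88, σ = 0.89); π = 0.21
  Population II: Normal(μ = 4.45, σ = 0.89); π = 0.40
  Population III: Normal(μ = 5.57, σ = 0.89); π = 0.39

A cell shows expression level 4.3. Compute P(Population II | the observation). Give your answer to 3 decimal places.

0.737

By Bayes' theorem, P(k | x) = π_k f_k(x) / Σ_j π_j f_j(x).
Component likelihoods at x = 4.3:
  f_I = 0.000278647
  f_II = 0.441928
  f_III = 0.161941
Prior × likelihood for each component:
  π_I·f_I = 0.21 × 0.000278647 = 5.8516e-05
  π_II·f_II = 0.40 × 0.441928 = 0.176771
  π_III·f_III = 0.39 × 0.161941 = 0.0631571
Evidence: 5.8516e-05 + 0.176771 + 0.0631571 = 0.239987
Responsibility of Population II: 0.176771 / 0.239987 ≈ 0.737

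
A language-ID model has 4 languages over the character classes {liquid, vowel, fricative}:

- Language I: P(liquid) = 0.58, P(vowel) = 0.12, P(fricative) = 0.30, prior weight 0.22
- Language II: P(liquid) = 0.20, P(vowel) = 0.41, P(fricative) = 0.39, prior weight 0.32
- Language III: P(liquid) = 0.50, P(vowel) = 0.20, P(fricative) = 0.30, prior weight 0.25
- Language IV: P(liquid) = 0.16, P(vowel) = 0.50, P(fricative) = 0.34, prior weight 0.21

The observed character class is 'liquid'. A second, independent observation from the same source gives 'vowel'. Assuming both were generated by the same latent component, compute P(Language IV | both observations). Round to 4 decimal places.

Posterior ∝ prior × likelihood, so P(k | x) ∝ w_k f_k(x); normalise over all components.
Since both observations come from the same component, the likelihood for component k is f_k(x₁)·f_k(x₂).
  f_I = [0.58] × [0.12] = 0.0696
  f_II = [0.2] × [0.41] = 0.082
  f_III = [0.5] × [0.2] = 0.1
  f_IV = [0.16] × [0.5] = 0.08
Multiply by the mixture weights:
  w_I·f_I = 0.22 × 0.0696 = 0.015312
  w_II·f_II = 0.32 × 0.082 = 0.02624
  w_III·f_III = 0.25 × 0.1 = 0.025
  w_IV·f_IV = 0.21 × 0.08 = 0.0168
Marginal: 0.015312 + 0.02624 + 0.025 + 0.0168 = 0.083352
So the posterior for Language IV is 0.0168 / 0.083352 ≈ 0.2016.

0.2016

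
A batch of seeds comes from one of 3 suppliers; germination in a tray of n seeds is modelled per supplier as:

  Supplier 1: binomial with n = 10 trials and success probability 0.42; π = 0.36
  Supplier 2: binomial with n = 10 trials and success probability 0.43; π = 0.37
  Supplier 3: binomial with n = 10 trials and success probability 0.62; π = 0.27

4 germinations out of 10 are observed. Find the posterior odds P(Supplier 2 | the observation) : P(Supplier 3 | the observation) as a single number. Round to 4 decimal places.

3.6115

Since P(k|x) ∝ P(Z=k) f_k(x), the posterior odds are P(Z=i) f_i(x) / (P(Z=j) f_j(x)).
Binomial probabilities:
  f_1 = 0.248762
  f_2 = 0.246231
  f_3 = 0.0934303
Odds = (0.37/0.27) × (0.246231/0.0934303) = 1.37037 × 2.63545 ≈ 3.6115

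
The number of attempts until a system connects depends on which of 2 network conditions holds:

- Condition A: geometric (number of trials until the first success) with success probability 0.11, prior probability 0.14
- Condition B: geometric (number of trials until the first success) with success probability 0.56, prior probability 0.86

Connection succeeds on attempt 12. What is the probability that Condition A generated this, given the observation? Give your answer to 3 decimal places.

0.987

The responsibility of component k is π_k f_k(x) divided by Σ_j π_j f_j(x).
Evaluate each component's likelihood at the observed value:
  f_A = 0.11·(1−0.11)^11 = 0.11·0.277517 = 0.0305269
  f_B = 0.56·(1−0.56)^11 = 0.56·0.000119668 = 6.70143e-05
Multiply by the mixture weights:
  π_A·f_A = 0.14 × 0.0305269 = 0.00427377
  π_B·f_B = 0.86 × 6.70143e-05 = 5.76323e-05
Normaliser: 0.00427377 + 5.76323e-05 = 0.0043314
P(Condition A | 12) = 0.00427377 / 0.0043314 ≈ 0.987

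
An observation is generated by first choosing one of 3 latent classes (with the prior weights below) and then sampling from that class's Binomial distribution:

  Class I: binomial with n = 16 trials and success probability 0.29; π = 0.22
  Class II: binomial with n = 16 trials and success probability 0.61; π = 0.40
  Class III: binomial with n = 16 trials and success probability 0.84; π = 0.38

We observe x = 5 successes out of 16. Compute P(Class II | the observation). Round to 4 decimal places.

0.0932

P(component k | x) = π_k·f_k(x) / marginal(x), where marginal(x) = Σ_j π_j·f_j(x).
Binomial probabilities:
  p_I = C(16,5)·0.29^5·0.71^11 = 4368·0.00205111·0.0231122 = 0.207069
  p_II = C(16,5)·0.61^5·0.39^11 = 4368·0.0844596·3.17476e-05 = 0.0117123
  p_III = C(16,5)·0.84^5·0.16^11 = 4368·0.418212·1.75922e-09 = 3.21365e-06
Multiply by the mixture weights:
  π_I·p_I = 0.22 × 0.207069 = 0.0455551
  π_II·p_II = 0.40 × 0.0117123 = 0.00468492
  π_III·p_III = 0.38 × 3.21365e-06 = 1.22119e-06
Marginal: 0.0455551 + 0.00468492 + 1.22119e-06 = 0.0502413
P(Class II | data) ≈ 0.0932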